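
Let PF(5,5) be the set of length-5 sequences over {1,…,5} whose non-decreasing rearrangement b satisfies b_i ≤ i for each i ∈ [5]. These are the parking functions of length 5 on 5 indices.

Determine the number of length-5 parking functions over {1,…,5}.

Count = (5+1−5)·(5+1)^{5−1} = 1×1296 = 1296 [KW]
E.g. (2,5,1,1,1) → sorted (1,1,1,2,5): b_i ≤ i ∀i, a PF.

1296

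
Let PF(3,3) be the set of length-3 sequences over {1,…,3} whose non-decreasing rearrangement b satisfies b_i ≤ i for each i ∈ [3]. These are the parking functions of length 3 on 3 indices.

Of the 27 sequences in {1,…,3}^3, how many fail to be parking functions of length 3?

11

|PF| = (3+1−3)·(3+1)^{3−1} = 1 · 16 = 16
Example (3,3,1) → sorted (1,3,3): b_2=3>2, not a PF.
3^3 − 16 = 27 − 16 = 11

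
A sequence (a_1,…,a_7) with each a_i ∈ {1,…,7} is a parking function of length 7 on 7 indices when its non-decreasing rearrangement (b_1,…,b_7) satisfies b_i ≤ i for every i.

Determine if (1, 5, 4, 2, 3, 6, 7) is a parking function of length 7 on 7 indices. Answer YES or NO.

YES

Order a: b = (1, 2, 3, 4, 5, 6, 7).
  b_1=1 ≤ 1
  b_2=2 ≤ 2
  b_3=3 ≤ 3
  b_4=4 ≤ 4
  b_5=5 ≤ 5
  b_6=6 ≤ 6
  b_7=7 ≤ 7
All bounds hold ⇒ YES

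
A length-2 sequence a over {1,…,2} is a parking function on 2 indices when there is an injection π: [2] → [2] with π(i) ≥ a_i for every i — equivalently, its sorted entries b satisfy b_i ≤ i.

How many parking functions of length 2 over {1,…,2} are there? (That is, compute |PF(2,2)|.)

Count = (3−2)·3^(2−1) = 1×3 = 3 (Pollak)
Example (1,2) → sorted (1,2): b_i ≤ i ∀i, a PF.

3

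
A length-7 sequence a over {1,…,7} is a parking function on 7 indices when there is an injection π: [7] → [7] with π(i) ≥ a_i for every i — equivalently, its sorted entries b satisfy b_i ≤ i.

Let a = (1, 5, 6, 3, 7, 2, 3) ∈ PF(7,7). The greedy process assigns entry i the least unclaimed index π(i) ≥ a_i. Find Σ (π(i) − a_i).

1

Σπ = 28 ({1..7} each once); Σa = 1+5+6+3+7+2+3 = 27; disp = 28−27 = 1.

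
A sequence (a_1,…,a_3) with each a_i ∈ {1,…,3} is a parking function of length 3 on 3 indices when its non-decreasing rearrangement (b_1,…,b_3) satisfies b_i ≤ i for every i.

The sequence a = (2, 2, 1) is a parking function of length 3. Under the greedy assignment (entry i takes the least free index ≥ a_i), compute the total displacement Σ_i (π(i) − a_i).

Σπ = 6 ({1..3} each once); Σa = 2+2+1 = 5; disp = 6−5 = 1.

1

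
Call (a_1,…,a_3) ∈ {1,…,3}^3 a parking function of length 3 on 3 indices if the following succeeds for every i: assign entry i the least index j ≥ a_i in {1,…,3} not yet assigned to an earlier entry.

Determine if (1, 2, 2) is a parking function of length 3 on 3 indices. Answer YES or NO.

YES

Sorted: b = (1, 2, 2).
  b_1=1 ≤ 1
  b_2=2 ≤ 2
  b_3=2 ≤ 3
All bounds hold ⇒ YES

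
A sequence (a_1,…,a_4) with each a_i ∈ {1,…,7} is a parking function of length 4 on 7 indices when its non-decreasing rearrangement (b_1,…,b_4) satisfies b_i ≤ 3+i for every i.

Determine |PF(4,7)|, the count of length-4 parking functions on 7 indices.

|PF(4,7)| = 4·8^3 = 4 · 512 = 2048 (Konheim–Weiss)
One tuple (7,4,3,5) → sorted (3,4,5,7): b_i ≤ 3+i ∀i, a PF.

2048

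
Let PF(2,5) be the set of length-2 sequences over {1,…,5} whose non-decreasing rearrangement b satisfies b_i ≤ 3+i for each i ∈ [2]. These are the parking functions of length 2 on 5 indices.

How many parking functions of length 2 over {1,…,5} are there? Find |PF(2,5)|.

|PF| = (6−2)·6^(2−1) = 4×6 = 24 (Pollak)
One tuple (2,2) → sorted (2,2): b_i ≤ 3+i ∀i, a PF.

24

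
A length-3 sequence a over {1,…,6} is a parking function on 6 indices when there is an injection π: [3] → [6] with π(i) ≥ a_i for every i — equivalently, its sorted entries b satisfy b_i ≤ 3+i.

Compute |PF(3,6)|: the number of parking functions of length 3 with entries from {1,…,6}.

Count = (7−3)·7^(3−1) = 4·49 = 196
One tuple (4,1,1) → sorted (1,1,4): b_i ≤ 3+i ∀i, a PF.

196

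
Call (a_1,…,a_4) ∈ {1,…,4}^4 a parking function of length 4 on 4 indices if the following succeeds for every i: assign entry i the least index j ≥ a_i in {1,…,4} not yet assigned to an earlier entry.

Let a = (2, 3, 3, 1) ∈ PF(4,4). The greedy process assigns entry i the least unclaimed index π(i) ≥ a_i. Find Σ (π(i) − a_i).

Σπ = 4·5/2 = 10 (π permutes [4]); Σa = 2+3+3+1 = 9; disp = 10−9 = 1.

1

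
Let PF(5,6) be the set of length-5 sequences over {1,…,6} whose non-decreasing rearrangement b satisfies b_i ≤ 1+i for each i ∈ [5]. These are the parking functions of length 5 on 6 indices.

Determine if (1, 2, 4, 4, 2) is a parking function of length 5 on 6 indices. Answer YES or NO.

YES

Order a: b = (1, 2, 2, 4, 4).
  b_1=1 ≤ 2
  b_2=2 ≤ 3
  b_3=2 ≤ 4
  b_4=4 ≤ 5
  b_5=4 ≤ 6
All bounds hold ⇒ YES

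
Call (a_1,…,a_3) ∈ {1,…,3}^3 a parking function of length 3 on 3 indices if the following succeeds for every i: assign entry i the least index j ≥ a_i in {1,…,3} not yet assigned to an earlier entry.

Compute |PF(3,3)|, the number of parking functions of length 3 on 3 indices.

16

Count = (4−3)·4^(3−1) = 1 · 16 = 16
E.g. (1,1,1) → sorted (1,1,1): b_i ≤ i ∀i, a PF.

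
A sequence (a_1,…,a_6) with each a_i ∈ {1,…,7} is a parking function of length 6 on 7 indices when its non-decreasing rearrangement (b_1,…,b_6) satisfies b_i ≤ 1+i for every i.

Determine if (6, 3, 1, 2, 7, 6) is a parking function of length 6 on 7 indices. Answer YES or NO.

NO

Rearranged: b = (1, 2, 3, 6, 6, 7).
  b_1=1 ≤ 2
  b_2=2 ≤ 3
  b_3=3 ≤ 4
  b_4=6 > 5
  fails at i=4 ⇒ NO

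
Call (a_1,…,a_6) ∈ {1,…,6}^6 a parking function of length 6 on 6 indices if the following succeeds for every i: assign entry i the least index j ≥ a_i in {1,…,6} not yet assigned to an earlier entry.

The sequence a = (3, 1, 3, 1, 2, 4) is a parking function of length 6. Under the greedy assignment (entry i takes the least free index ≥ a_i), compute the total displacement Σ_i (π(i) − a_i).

7

Σπ(i) = 1+…+6 = 21; Σa = 3+1+3+1+2+4 = 14; disp = 21−14 = 7.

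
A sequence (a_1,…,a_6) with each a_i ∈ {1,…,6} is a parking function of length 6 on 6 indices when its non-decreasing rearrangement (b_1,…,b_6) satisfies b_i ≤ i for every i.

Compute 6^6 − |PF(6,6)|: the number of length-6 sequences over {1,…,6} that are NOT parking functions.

29849

Count = (6−6+1)·(6+1)^(6−1) = 1·16807 = 16807 (Pollak)
Check (5,3,4,6,2,3) → sorted (2,3,3,4,5,6): b_1=2>1, not a PF.
So 46656 − 16807 = 29849 fail.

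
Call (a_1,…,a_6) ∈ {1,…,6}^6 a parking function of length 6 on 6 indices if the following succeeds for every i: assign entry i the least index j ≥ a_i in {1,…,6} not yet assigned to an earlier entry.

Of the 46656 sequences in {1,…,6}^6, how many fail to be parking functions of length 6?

29849

#PF = 1·7^5 = 1×16807 = 16807 (Pollak)
Check (5,2,6,4,4,6) → sorted (2,4,4,5,6,6): b_1=2>1, not a PF.
So 46656 − 16807 = 29849 fail.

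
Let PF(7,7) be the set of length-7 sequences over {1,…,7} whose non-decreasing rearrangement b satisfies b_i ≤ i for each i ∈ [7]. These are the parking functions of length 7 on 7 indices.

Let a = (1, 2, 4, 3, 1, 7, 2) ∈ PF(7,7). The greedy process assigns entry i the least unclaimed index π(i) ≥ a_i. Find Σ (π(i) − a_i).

Σπ(i) = 1+…+7 = 28; Σa = 1+2+4+3+1+7+2 = 20; disp = 28−20 = 8.

8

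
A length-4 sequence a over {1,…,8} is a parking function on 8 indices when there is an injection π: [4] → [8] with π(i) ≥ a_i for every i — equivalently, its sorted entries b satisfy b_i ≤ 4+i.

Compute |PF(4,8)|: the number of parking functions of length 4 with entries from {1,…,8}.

3645

|PF(4,8)| = (8−4+1)·(8+1)^(4−1) = 5×729 = 3645 (Pollak)
Check (5,2,3,6) → sorted (2,3,5,6): b_i ≤ 4+i ∀i, a PF.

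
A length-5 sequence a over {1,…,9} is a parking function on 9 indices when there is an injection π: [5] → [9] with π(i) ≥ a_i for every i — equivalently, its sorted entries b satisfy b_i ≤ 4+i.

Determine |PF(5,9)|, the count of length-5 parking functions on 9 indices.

50000

Count = (9+1−5)·(9+1)^{5−1} = 5×10000 = 50000
One tuple (2,2,6,2,6) → sorted (2,2,2,6,6): b_i ≤ 4+i ∀i, a PF.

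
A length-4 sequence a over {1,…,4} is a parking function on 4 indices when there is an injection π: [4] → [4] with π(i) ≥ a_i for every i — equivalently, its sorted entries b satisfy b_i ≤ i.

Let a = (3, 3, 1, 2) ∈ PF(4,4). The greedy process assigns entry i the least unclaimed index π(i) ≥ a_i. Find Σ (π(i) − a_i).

Σπ = 4·5/2 = 10 (π permutes [4]); Σa = 3+3+1+2 = 9; disp = 10−9 = 1.

1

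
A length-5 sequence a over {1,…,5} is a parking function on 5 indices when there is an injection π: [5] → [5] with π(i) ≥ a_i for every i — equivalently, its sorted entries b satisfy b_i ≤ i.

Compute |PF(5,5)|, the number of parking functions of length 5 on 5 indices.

1296

#PF = (5−5+1)·(5+1)^(5−1) = 1 · 1296 = 1296
E.g. (3,2,4,4,1) → sorted (1,2,3,4,4): b_i ≤ i ∀i, a PF.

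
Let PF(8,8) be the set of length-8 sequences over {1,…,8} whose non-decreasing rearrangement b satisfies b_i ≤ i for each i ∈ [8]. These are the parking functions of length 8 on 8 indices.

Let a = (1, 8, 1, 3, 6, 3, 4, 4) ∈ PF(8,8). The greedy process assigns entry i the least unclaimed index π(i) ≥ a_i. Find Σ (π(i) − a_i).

6

Σπ = 36 ({1..8} each once); Σa = 1+8+1+3+6+3+4+4 = 30; disp = 36−30 = 6.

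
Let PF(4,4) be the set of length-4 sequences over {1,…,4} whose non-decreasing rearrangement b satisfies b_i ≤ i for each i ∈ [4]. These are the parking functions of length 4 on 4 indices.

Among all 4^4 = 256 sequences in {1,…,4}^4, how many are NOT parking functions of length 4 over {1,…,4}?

Count = (5−4)·5^(4−1) = 1 · 125 = 125 (Konheim–Weiss)
Check (3,4,4,4) → sorted (3,4,4,4): b_1=3>1, not a PF.
So 256 − 125 = 131 fail.

131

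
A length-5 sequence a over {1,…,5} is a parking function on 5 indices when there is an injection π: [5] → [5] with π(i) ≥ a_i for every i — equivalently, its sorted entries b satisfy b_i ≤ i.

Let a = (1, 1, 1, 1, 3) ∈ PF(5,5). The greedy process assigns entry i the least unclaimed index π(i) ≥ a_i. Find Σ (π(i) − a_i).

8

Σπ = 15 ({1..5} each once); Σa = 1+1+1+1+3 = 7; disp = 15−7 = 8.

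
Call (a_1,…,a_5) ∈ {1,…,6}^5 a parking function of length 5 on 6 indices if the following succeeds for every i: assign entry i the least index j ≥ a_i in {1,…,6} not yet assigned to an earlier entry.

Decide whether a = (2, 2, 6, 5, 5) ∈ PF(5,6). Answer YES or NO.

NO

Rearranged: b = (2, 2, 5, 5, 6).
  b_1=2 ≤ 2
  b_2=2 ≤ 3
  b_3=5 > 4
  fails at i=3 ⇒ NO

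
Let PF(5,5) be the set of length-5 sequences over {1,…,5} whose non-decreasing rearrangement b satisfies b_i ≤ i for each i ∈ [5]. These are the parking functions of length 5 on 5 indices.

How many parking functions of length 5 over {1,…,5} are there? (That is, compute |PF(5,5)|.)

Count = (5+1−5)·(5+1)^{5−1} = 1·1296 = 1296
One tuple (2,3,1,2,4) → sorted (1,2,2,3,4): b_i ≤ i ∀i, a PF.

1296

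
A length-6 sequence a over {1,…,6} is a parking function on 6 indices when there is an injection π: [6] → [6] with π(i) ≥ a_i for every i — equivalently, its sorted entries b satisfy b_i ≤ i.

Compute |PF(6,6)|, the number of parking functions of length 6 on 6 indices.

#PF = (7−6)·7^(6−1) = 1×16807 = 16807
Check (1,1,3,3,4,5) → sorted (1,1,3,3,4,5): b_i ≤ i ∀i, a PF.

16807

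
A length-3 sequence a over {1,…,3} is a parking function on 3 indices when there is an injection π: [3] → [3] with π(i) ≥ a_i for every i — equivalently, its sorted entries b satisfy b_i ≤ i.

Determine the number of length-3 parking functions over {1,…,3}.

|PF(3,3)| = 1·4^2 = 1 · 16 = 16 (Pollak)
Check (3,1,1) → sorted (1,1,3): b_i ≤ i ∀i, a PF.

16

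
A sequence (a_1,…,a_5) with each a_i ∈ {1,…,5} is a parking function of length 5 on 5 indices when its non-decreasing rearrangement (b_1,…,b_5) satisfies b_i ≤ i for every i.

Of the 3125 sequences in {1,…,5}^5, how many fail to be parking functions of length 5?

1829

Count = 1·6^4 = 1·1296 = 1296
Check (5,4,4,4,3) → sorted (3,4,4,4,5): b_1=3>1, not a PF.
So 3125 − 1296 = 1829 fail.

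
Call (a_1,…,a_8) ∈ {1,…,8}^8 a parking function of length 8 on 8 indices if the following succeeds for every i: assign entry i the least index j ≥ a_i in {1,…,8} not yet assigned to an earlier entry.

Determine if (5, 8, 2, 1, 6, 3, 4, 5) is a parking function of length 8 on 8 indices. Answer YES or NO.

YES

Order a: b = (1, 2, 3, 4, 5, 5, 6, 8).
  b_1=1 ≤ 1
  b_2=2 ≤ 2
  b_3=3 ≤ 3
  b_4=4 ≤ 4
  b_5=5 ≤ 5
  b_6=5 ≤ 6
  b_7=6 ≤ 7
  b_8=8 ≤ 8
All bounds hold ⇒ YES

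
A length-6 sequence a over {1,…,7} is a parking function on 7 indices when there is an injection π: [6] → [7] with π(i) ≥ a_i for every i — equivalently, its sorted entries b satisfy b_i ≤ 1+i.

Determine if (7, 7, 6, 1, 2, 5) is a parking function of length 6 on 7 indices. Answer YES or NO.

Order a: b = (1, 2, 5, 6, 7, 7).
  b_1=1 ≤ 2
  b_2=2 ≤ 3
  b_3=5 > 4
  fails at i=3 ⇒ NO

NO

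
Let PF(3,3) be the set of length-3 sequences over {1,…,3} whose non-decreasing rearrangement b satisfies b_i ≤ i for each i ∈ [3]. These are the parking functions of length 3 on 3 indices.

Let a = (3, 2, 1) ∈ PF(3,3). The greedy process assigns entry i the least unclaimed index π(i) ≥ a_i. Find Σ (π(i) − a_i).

0

Σπ = 3·4/2 = 6 (π permutes [3]); Σa = 3+2+1 = 6; disp = 6−6 = 0.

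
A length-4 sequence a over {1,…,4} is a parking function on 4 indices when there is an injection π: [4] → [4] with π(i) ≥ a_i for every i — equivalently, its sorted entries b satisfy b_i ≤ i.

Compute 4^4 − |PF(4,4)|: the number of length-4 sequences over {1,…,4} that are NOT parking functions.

|PF| = (4+1−4)·(4+1)^{4−1} = 1×125 = 125 (Pollak)
Example (2,2,3,4) → sorted (2,2,3,4): b_1=2>1, not a PF.
So 256 − 125 = 131 fail.

131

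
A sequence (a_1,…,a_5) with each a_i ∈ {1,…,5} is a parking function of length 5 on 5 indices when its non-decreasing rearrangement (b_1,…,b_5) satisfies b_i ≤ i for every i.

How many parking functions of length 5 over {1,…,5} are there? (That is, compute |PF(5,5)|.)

1296

|PF| = 1·6^4 = 1 · 1296 = 1296
One tuple (2,5,1,1,2) → sorted (1,1,2,2,5): b_i ≤ i ∀i, a PF.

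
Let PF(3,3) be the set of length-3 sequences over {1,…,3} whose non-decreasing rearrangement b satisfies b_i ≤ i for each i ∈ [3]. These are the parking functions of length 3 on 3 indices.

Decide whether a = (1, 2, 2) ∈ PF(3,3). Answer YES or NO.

Rearranged: b = (1, 2, 2).
  b_1=1 ≤ 1
  b_2=2 ≤ 2
  b_3=2 ≤ 3
All bounds hold ⇒ YES

YES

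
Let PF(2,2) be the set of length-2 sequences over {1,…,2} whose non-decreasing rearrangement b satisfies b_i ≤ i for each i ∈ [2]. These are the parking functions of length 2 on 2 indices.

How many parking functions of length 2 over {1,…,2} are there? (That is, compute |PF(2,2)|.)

#PF = 1·3^1 = 1×3 = 3 (Konheim–Weiss)
Check (1,2) → sorted (1,2): b_i ≤ i ∀i, a PF.

3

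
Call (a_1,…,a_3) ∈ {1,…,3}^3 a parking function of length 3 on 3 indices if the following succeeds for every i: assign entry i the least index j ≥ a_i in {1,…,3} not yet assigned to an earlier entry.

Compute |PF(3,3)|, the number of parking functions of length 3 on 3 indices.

16

Count = 1·4^2 = 1·16 = 16 (Pollak)
Check (1,2,2) → sorted (1,2,2): b_i ≤ i ∀i, a PF.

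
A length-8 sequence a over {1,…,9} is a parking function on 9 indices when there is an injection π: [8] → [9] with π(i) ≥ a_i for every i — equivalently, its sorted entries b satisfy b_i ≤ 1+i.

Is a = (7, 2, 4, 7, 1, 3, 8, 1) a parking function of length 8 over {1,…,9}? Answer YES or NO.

YES

Rearranged: b = (1, 1, 2, 3, 4, 7, 7, 8).
  b_1=1 ≤ 2
  b_2=1 ≤ 3
  b_3=2 ≤ 4
  b_4=3 ≤ 5
  b_5=4 ≤ 6
  b_6=7 ≤ 7
  b_7=7 ≤ 8
  b_8=8 ≤ 9
All bounds hold ⇒ YES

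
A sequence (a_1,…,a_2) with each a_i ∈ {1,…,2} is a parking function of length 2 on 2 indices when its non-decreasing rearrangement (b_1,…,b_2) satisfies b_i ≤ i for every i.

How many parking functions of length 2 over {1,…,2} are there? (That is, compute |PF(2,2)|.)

|PF(2,2)| = (2+1−2)·(2+1)^{2−1} = 1×3 = 3 (Pollak)
Example (1,2) → sorted (1,2): b_i ≤ i ∀i, a PF.

3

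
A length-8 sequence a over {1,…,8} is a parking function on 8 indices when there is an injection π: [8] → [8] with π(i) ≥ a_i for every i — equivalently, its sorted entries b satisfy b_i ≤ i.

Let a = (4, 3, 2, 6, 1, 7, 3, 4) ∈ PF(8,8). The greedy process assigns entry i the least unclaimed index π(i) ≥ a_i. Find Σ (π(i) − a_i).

6

Σπ(i) = 1+…+8 = 36; Σa = 4+3+2+6+1+7+3+4 = 30; disp = 36−30 = 6.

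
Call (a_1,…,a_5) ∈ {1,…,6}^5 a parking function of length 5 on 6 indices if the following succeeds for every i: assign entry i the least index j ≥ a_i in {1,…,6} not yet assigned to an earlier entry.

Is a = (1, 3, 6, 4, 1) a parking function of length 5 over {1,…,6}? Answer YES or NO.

YES

Sorted: b = (1, 1, 3, 4, 6).
  b_1=1 ≤ 2
  b_2=1 ≤ 3
  b_3=3 ≤ 4
  b_4=4 ≤ 5
  b_5=6 ≤ 6
All bounds hold ⇒ YES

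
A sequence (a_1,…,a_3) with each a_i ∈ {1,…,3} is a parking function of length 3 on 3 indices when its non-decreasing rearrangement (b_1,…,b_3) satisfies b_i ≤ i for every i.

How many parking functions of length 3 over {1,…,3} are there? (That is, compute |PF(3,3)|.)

|PF(3,3)| = (3−3+1)·(3+1)^(3−1) = 1 · 16 = 16 (Pollak)
Check (1,2,3) → sorted (1,2,3): b_i ≤ i ∀i, a PF.

16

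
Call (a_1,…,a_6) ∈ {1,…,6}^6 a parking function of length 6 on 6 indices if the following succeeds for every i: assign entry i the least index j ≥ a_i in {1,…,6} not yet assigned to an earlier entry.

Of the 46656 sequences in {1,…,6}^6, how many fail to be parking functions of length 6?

29849

|PF(6,6)| = (7−6)·7^(6−1) = 1×16807 = 16807
Example (6,2,6,1,2,3) → sorted (1,2,2,3,6,6): b_5=6>5, not a PF.
Total 46656; non-PF = 46656−16807 = 29849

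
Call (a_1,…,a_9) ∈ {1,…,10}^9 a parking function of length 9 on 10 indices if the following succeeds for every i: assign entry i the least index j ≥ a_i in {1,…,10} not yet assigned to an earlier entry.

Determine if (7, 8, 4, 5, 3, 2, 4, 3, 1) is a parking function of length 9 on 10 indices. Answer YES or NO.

Sorted: b = (1, 2, 3, 3, 4, 4, 5, 7, 8).
  b_1=1 ≤ 2
  b_2=2 ≤ 3
  b_3=3 ≤ 4
  b_4=3 ≤ 5
  b_5=4 ≤ 6
  b_6=4 ≤ 7
  b_7=5 ≤ 8
  b_8=7 ≤ 9
  b_9=8 ≤ 10
All bounds hold ⇒ YES

YES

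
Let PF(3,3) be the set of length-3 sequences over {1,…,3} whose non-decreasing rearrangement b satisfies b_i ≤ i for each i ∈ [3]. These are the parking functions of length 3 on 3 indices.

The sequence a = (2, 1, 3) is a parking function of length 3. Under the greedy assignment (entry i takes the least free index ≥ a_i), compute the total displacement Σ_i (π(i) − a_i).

Σπ = 3·4/2 = 6 (π permutes [3]); Σa = 2+1+3 = 6; disp = 6−6 = 0.

0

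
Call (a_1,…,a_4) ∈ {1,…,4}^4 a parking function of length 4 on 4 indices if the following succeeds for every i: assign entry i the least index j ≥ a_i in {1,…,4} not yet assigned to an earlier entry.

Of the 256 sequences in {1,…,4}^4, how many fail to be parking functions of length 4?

131

|PF| = 1·5^3 = 1·125 = 125 (Konheim–Weiss)
One tuple (1,2,4,4) → sorted (1,2,4,4): b_3=4>3, not a PF.
So 256 − 125 = 131 fail.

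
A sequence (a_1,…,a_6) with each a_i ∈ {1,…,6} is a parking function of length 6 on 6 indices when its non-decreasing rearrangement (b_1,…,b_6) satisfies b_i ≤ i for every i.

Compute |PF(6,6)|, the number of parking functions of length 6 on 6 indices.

16807

|PF(6,6)| = (7−6)·7^(6−1) = 1 · 16807 = 16807 [KW]
One tuple (3,3,1,2,3,5) → sorted (1,2,3,3,3,5): b_i ≤ i ∀i, a PF.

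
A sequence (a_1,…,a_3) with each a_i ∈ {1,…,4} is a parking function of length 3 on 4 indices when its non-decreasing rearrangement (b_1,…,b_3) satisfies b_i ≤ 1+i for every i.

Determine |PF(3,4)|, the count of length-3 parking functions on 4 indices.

50

|PF| = (4−3+1)·(4+1)^(3−1) = 2×25 = 50 (Pollak)
One tuple (2,2,4) → sorted (2,2,4): b_i ≤ 1+i ∀i, a PF.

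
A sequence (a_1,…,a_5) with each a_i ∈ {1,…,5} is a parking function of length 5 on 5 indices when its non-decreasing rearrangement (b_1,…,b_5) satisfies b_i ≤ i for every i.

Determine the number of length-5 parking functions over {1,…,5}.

1296

Count = (6−5)·6^(5−1) = 1·1296 = 1296 (Pollak)
E.g. (1,1,1,2,2) → sorted (1,1,1,2,2): b_i ≤ i ∀i, a PF.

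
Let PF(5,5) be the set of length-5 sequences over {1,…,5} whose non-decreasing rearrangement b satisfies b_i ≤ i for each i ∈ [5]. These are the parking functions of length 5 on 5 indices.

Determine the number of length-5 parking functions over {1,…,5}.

Count = (5+1−5)·(5+1)^{5−1} = 1 · 1296 = 1296
E.g. (2,1,3,2,5) → sorted (1,2,2,3,5): b_i ≤ i ∀i, a PF.

1296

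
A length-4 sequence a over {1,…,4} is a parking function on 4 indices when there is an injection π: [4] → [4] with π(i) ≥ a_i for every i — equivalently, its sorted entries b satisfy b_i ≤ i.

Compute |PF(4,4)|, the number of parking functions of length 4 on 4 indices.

|PF(4,4)| = (4−4+1)·(4+1)^(4−1) = 1·125 = 125
Check (4,2,1,1) → sorted (1,1,2,4): b_i ≤ i ∀i, a PF.

125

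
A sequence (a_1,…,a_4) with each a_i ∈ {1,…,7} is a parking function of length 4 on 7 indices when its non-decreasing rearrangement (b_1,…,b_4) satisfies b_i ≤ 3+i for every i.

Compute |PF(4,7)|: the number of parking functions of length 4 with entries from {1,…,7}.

Count = 4·8^3 = 4·512 = 2048 (Pollak)
Check (4,4,3,3) → sorted (3,3,4,4): b_i ≤ 3+i ∀i, a PF.

2048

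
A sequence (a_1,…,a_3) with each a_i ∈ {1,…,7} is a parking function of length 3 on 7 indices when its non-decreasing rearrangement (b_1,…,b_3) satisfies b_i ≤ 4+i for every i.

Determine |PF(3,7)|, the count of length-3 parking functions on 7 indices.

320

#PF = 5·8^2 = 5×64 = 320 [KW]
One tuple (7,2,3) → sorted (2,3,7): b_i ≤ 4+i ∀i, a PF.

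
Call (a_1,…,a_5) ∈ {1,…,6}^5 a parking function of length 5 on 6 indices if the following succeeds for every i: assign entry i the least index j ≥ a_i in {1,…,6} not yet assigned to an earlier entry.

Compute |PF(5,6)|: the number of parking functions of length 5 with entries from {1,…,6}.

|PF| = 2·7^4 = 2 · 2401 = 4802 [KW]
One tuple (5,3,5,4,1) → sorted (1,3,4,5,5): b_i ≤ 1+i ∀i, a PF.

4802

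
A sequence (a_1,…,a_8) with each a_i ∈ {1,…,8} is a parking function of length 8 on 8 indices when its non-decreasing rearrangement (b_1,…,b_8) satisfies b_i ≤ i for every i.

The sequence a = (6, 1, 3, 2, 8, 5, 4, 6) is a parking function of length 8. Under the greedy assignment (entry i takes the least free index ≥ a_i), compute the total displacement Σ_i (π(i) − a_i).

1

Σπ = 36 ({1..8} each once); Σa = 6+1+3+2+8+5+4+6 = 35; disp = 36−35 = 1.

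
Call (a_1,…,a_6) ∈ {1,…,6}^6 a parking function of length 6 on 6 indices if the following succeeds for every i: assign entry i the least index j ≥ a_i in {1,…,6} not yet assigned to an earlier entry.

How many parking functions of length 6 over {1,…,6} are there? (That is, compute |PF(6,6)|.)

16807

|PF(6,6)| = 1·7^5 = 1 · 16807 = 16807
Check (1,1,3,1,1,5) → sorted (1,1,1,1,3,5): b_i ≤ i ∀i, a PF.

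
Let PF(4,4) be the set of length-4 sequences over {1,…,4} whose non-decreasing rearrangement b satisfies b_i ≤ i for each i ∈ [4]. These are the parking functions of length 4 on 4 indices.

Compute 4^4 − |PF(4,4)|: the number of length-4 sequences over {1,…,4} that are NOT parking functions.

Count = 1·5^3 = 1 · 125 = 125 (Pollak)
Check (4,1,4,3) → sorted (1,3,4,4): b_2=3>2, not a PF.
So 256 − 125 = 131 fail.

131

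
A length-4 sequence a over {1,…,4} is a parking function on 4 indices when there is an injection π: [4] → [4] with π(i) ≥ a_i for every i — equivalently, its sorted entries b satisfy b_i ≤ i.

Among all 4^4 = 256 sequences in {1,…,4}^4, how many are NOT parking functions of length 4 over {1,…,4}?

131

Count = 1·5^3 = 1×125 = 125
E.g. (4,2,3,3) → sorted (2,3,3,4): b_1=2>1, not a PF.
4^4 − 125 = 256 − 125 = 131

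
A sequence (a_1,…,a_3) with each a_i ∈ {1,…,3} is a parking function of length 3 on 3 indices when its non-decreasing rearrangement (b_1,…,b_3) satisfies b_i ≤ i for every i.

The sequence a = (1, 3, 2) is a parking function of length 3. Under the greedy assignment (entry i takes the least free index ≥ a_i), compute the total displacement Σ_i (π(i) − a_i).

Σπ = 3·4/2 = 6 (π permutes [3]); Σa = 1+3+2 = 6; disp = 6−6 = 0.

0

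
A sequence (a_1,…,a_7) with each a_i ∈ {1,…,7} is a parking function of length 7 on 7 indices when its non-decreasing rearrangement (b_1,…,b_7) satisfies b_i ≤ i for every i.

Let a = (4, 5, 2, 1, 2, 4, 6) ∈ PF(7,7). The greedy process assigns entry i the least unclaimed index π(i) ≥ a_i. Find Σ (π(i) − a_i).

4

Σπ = 7·8/2 = 28 (π permutes [7]); Σa = 4+5+2+1+2+4+6 = 24; disp = 28−24 = 4.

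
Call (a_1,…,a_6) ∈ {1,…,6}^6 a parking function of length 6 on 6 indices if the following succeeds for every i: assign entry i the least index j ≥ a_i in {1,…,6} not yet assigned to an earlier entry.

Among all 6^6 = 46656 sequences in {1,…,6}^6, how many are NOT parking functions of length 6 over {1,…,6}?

29849

|PF(6,6)| = 1·7^5 = 1×16807 = 16807 (Pollak)
Example (2,6,4,6,4,5) → sorted (2,4,4,5,6,6): b_1=2>1, not a PF.
So 46656 − 16807 = 29849 fail.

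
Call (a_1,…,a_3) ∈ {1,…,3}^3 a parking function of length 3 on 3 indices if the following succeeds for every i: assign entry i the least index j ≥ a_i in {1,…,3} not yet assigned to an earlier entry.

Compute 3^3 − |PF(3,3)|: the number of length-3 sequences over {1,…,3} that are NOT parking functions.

|PF(3,3)| = 1·4^2 = 1×16 = 16 (Pollak)
Example (3,3,3) → sorted (3,3,3): b_1=3>1, not a PF.
3^3 − 16 = 27 − 16 = 11

11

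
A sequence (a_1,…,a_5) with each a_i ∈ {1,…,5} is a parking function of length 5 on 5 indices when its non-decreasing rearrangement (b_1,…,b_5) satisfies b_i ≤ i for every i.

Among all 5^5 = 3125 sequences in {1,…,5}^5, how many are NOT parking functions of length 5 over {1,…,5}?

1829

|PF| = 1·6^4 = 1 · 1296 = 1296 [KW]
Example (3,5,2,4,5) → sorted (2,3,4,5,5): b_1=2>1, not a PF.
So 3125 − 1296 = 1829 fail.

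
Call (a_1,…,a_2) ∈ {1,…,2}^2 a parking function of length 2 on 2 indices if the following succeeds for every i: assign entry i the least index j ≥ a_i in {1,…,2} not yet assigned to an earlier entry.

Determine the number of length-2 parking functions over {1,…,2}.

3

|PF| = (2+1−2)·(2+1)^{2−1} = 1 · 3 = 3 (Konheim–Weiss)
One tuple (1,1) → sorted (1,1): b_i ≤ i ∀i, a PF.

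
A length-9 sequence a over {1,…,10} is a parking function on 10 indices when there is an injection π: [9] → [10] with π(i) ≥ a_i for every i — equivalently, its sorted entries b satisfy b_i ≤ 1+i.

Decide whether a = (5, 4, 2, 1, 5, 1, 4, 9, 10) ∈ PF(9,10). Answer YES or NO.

YES

Order a: b = (1, 1, 2, 4, 4, 5, 5, 9, 10).
  b_1=1 ≤ 2
  b_2=1 ≤ 3
  b_3=2 ≤ 4
  b_4=4 ≤ 5
  b_5=4 ≤ 6
  b_6=5 ≤ 7
  b_7=5 ≤ 8
  b_8=9 ≤ 9
  b_9=10 ≤ 10
All bounds hold ⇒ YES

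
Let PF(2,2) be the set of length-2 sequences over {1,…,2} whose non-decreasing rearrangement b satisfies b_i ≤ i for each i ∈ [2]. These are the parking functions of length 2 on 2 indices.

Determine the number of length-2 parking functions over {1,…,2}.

|PF| = (2+1−2)·(2+1)^{2−1} = 1 · 3 = 3 [KW]
E.g. (1,2) → sorted (1,2): b_i ≤ i ∀i, a PF.

3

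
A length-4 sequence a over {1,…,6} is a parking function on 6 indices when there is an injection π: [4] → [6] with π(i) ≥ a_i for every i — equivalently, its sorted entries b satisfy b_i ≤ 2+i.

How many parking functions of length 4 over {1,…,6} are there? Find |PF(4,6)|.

1029

#PF = (6+1−4)·(6+1)^{4−1} = 3·343 = 1029 (Pollak)
Example (1,1,6,2) → sorted (1,1,2,6): b_i ≤ 2+i ∀i, a PF.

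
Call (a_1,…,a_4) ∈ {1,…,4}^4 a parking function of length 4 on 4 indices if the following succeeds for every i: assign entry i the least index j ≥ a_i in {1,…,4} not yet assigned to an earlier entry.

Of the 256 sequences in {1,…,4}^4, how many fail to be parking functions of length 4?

131

#PF = (4−4+1)·(4+1)^(4−1) = 1 · 125 = 125 (Pollak)
One tuple (4,4,4,3) → sorted (3,4,4,4): b_1=3>1, not a PF.
4^4 − 125 = 256 − 125 = 131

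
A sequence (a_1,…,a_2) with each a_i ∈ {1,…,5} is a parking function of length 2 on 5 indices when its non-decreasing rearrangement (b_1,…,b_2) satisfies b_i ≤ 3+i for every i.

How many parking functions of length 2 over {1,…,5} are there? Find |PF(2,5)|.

|PF| = (5−2+1)·(5+1)^(2−1) = 4·6 = 24
One tuple (5,2) → sorted (2,5): b_i ≤ 3+i ∀i, a PF.

24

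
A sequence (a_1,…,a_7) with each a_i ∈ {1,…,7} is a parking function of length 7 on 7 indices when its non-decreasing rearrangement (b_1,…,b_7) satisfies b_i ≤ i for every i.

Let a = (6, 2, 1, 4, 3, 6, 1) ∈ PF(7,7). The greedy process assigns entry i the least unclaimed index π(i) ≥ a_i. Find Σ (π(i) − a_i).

Σπ(i) = 1+…+7 = 28; Σa = 6+2+1+4+3+6+1 = 23; disp = 28−23 = 5.

5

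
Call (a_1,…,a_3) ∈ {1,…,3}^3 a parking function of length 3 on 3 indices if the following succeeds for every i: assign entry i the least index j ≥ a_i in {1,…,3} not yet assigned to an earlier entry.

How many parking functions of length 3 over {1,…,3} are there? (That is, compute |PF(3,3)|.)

16

|PF(3,3)| = (4−3)·4^(3−1) = 1×16 = 16 [KW]
One tuple (3,2,1) → sorted (1,2,3): b_i ≤ i ∀i, a PF.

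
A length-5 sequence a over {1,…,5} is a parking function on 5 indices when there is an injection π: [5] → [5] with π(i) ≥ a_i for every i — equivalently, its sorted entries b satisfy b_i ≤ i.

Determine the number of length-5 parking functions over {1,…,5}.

1296

#PF = (5−5+1)·(5+1)^(5−1) = 1×1296 = 1296
One tuple (5,2,2,1,1) → sorted (1,1,2,2,5): b_i ≤ i ∀i, a PF.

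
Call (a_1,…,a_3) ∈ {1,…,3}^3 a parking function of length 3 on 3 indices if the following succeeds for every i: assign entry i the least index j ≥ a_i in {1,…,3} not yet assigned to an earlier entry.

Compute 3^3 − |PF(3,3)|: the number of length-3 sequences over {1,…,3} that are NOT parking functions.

11

|PF(3,3)| = (4−3)·4^(3−1) = 1·16 = 16 (Konheim–Weiss)
One tuple (3,3,1) → sorted (1,3,3): b_2=3>2, not a PF.
Total 27; non-PF = 27−16 = 11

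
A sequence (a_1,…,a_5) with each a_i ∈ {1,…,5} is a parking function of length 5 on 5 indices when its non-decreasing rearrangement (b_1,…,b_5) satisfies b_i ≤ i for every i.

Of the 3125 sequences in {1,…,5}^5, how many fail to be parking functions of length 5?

1829

#PF = (6−5)·6^(5−1) = 1·1296 = 1296 (Konheim–Weiss)
Check (5,5,4,2,4) → sorted (2,4,4,5,5): b_1=2>1, not a PF.
So 3125 − 1296 = 1829 fail.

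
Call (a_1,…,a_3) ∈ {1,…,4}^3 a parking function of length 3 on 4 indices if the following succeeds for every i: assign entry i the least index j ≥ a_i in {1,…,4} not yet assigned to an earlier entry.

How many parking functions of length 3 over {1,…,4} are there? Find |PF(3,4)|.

Count = (5−3)·5^(3−1) = 2·25 = 50 (Konheim–Weiss)
One tuple (1,3,4) → sorted (1,3,4): b_i ≤ 1+i ∀i, a PF.

50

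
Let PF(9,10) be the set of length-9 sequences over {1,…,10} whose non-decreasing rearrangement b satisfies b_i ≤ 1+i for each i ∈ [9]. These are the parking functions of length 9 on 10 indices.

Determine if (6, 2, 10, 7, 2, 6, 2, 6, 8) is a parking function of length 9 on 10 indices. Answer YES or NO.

NO

Rearranged: b = (2, 2, 2, 6, 6, 6, 7, 8, 10).
  b_1=2 ≤ 2
  b_2=2 ≤ 3
  b_3=2 ≤ 4
  b_4=6 > 5
  fails at i=4 ⇒ NO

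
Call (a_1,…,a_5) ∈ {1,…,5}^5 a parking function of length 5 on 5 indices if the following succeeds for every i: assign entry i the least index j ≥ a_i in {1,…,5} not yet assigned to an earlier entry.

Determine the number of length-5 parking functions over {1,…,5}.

1296

|PF(5,5)| = (5−5+1)·(5+1)^(5−1) = 1 · 1296 = 1296 [KW]
Example (2,1,2,2,1) → sorted (1,1,2,2,2): b_i ≤ i ∀i, a PF.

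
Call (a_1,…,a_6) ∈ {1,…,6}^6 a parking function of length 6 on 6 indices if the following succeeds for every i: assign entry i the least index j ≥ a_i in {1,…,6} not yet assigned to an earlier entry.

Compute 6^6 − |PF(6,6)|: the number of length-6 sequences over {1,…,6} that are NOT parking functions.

|PF(6,6)| = (7−6)·7^(6−1) = 1×16807 = 16807 [KW]
One tuple (6,5,6,5,6,2) → sorted (2,5,5,6,6,6): b_1=2>1, not a PF.
Total 46656; non-PF = 46656−16807 = 29849

29849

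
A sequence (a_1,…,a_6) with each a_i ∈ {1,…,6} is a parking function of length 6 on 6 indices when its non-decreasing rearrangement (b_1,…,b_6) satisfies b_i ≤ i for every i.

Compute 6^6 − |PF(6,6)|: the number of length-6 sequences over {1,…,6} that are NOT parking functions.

29849

|PF| = (6+1−6)·(6+1)^{6−1} = 1·16807 = 16807 [KW]
Example (5,5,5,5,2,3) → sorted (2,3,5,5,5,5): b_1=2>1, not a PF.
So 46656 − 16807 = 29849 fail.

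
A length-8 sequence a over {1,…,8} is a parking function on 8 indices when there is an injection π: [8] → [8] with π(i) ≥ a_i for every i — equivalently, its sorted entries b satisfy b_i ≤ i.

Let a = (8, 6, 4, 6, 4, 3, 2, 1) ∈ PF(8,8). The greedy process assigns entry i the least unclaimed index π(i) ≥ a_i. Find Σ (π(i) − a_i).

2

Σπ(i) = 1+…+8 = 36; Σa = 8+6+4+6+4+3+2+1 = 34; disp = 36−34 = 2.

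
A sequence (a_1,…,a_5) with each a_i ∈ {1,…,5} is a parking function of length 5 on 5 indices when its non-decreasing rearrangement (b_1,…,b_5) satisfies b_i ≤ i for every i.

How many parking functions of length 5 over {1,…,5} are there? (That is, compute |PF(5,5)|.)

#PF = 1·6^4 = 1×1296 = 1296 [KW]
Example (5,1,1,3,1) → sorted (1,1,1,3,5): b_i ≤ i ∀i, a PF.

1296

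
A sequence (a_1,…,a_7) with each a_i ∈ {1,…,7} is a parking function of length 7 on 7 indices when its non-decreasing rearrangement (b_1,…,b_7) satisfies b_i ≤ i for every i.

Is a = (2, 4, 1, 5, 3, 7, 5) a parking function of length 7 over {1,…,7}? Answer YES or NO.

Rearranged: b = (1, 2, 3, 4, 5, 5, 7).
  b_1=1 ≤ 1
  b_2=2 ≤ 2
  b_3=3 ≤ 3
  b_4=4 ≤ 4
  b_5=5 ≤ 5
  b_6=5 ≤ 6
  b_7=7 ≤ 7
All bounds hold ⇒ YES

YES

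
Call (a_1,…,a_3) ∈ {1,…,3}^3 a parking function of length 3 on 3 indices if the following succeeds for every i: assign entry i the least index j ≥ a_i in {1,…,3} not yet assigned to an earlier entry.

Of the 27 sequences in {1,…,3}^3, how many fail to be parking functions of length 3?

|PF(3,3)| = 1·4^2 = 1×16 = 16 (Pollak)
Example (2,2,3) → sorted (2,2,3): b_1=2>1, not a PF.
So 27 − 16 = 11 fail.

11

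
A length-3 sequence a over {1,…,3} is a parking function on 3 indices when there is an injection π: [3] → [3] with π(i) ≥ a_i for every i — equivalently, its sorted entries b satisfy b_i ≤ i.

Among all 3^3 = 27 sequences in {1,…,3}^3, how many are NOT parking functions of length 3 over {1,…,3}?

11

Count = (3−3+1)·(3+1)^(3−1) = 1·16 = 16
Example (3,2,3) → sorted (2,3,3): b_1=2>1, not a PF.
3^3 − 16 = 27 − 16 = 11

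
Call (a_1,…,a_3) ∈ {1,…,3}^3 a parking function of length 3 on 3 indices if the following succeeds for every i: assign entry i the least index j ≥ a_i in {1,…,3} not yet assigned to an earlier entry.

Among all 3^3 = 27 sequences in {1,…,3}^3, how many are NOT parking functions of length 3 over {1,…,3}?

11

Count = (4−3)·4^(3−1) = 1×16 = 16 (Pollak)
One tuple (2,2,3) → sorted (2,2,3): b_1=2>1, not a PF.
So 27 − 16 = 11 fail.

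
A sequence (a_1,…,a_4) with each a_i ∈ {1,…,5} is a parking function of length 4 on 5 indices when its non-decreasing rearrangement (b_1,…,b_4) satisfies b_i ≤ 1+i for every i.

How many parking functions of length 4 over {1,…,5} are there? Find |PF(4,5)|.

432

#PF = (6−4)·6^(4−1) = 2 · 216 = 432 [KW]
Example (1,1,3,2) → sorted (1,1,2,3): b_i ≤ 1+i ∀i, a PF.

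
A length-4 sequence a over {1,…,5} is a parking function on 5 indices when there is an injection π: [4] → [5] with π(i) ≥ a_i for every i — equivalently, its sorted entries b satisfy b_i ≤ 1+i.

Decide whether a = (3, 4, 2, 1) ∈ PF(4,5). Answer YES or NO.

YES

Rearranged: b = (1, 2, 3, 4).
  b_1=1 ≤ 2
  b_2=2 ≤ 3
  b_3=3 ≤ 4
  b_4=4 ≤ 5
All bounds hold ⇒ YES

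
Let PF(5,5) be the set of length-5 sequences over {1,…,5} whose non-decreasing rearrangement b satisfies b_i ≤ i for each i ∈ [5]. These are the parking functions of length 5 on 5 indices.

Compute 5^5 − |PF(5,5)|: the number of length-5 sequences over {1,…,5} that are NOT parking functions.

|PF| = (6−5)·6^(5−1) = 1 · 1296 = 1296 [KW]
Check (2,4,4,3,3) → sorted (2,3,3,4,4): b_1=2>1, not a PF.
Total 3125; non-PF = 3125−1296 = 1829

1829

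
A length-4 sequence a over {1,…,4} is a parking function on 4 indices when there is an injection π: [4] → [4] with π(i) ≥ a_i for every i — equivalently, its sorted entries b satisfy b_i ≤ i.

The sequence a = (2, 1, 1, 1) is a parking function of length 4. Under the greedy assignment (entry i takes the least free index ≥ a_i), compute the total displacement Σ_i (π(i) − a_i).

Σπ = 10 ({1..4} each once); Σa = 2+1+1+1 = 5; disp = 10−5 = 5.

5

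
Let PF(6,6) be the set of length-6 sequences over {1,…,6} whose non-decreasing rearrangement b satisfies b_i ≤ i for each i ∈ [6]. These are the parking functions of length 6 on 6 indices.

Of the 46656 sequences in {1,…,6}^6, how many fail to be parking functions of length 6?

|PF| = (6+1−6)·(6+1)^{6−1} = 1 · 16807 = 16807 (Pollak)
One tuple (1,3,1,5,6,5) → sorted (1,1,3,5,5,6): b_4=5>4, not a PF.
Total 46656; non-PF = 46656−16807 = 29849

29849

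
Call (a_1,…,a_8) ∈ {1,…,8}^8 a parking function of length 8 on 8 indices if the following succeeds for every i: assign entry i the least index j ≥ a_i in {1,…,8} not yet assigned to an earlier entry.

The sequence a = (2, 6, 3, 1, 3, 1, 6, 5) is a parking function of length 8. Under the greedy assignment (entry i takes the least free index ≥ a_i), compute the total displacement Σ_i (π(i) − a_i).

9

Σπ(i) = 1+…+8 = 36; Σa = 2+6+3+1+3+1+6+5 = 27; disp = 36−27 = 9.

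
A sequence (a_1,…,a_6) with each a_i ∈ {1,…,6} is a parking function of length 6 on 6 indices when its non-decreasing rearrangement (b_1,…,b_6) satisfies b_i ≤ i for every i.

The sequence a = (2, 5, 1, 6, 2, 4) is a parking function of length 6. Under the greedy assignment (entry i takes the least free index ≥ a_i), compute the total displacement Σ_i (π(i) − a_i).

Σπ = 6·7/2 = 21 (π permutes [6]); Σa = 2+5+1+6+2+4 = 20; disp = 21−20 = 1.

1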